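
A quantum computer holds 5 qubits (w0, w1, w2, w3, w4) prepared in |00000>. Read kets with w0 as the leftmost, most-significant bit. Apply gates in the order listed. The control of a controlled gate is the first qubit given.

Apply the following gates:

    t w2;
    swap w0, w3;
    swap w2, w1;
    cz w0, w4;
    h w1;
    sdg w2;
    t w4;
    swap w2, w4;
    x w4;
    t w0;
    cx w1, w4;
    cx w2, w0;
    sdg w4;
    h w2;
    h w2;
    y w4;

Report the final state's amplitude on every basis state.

The resulting statevector has amplitude -sqrt(2)/2 on |00000>, sqrt(2)*I/2 on |01001>, and 0 on every other basis state.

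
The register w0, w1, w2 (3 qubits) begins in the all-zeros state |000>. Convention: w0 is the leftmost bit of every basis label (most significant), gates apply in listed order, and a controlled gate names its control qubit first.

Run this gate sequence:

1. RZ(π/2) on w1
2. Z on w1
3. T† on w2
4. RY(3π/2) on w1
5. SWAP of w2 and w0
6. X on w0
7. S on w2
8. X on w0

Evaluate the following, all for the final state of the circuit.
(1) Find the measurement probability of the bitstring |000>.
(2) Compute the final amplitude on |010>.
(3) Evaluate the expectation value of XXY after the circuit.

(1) A full measurement returns |000> with probability 1/2.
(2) The amplitude on |010> is -sqrt(2)*exp(3*I*pi/4)/2.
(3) In the final state, XXY has expectation 0.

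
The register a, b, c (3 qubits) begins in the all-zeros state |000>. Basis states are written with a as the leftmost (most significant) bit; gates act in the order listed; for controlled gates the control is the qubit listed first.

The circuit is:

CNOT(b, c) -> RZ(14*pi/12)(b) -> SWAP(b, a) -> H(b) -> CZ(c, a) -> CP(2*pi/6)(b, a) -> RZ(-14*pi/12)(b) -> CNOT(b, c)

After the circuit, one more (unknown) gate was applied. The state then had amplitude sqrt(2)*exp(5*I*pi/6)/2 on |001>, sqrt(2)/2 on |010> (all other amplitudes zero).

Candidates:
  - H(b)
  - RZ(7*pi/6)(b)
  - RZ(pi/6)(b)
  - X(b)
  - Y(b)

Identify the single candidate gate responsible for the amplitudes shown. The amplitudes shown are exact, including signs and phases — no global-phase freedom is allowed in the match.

The unique candidate consistent with the amplitudes is X(b).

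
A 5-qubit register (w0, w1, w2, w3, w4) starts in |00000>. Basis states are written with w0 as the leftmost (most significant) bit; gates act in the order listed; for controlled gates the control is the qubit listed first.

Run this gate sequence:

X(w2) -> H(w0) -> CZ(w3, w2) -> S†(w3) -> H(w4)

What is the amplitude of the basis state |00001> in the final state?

The final state's coefficient on |00001> equals 0.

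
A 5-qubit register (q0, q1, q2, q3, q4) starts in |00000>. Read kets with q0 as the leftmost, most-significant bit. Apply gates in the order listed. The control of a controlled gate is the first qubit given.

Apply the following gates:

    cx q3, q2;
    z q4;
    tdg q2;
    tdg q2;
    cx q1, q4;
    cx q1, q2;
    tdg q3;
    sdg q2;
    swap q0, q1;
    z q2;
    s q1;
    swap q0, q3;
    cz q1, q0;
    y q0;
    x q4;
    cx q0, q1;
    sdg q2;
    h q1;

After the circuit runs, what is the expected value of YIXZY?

In the final state, YIXZY has expectation 0.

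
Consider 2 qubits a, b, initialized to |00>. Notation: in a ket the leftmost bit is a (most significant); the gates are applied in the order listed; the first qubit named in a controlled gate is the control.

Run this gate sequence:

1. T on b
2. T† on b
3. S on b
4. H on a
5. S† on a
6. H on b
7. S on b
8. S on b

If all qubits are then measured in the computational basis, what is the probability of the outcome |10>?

The probability of measuring |10> is 1/4.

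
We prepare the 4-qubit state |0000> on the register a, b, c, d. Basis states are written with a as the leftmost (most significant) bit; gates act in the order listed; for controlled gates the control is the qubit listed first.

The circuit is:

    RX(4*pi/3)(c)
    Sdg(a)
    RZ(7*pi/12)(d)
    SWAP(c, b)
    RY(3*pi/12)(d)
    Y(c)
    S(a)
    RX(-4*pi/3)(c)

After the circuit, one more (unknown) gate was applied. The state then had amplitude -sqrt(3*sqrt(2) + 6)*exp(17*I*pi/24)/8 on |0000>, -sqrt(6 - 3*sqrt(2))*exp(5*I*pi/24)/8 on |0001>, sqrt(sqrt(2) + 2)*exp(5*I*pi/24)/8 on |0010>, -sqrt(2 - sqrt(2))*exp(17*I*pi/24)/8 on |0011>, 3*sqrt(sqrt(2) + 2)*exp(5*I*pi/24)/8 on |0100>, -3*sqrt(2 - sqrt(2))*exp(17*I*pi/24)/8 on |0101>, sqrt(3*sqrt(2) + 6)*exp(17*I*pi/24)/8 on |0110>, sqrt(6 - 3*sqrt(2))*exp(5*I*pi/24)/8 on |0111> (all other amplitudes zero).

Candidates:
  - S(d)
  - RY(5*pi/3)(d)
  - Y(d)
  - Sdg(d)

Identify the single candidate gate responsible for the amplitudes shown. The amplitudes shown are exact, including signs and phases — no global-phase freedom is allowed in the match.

The unique candidate consistent with the amplitudes is Sdg(d).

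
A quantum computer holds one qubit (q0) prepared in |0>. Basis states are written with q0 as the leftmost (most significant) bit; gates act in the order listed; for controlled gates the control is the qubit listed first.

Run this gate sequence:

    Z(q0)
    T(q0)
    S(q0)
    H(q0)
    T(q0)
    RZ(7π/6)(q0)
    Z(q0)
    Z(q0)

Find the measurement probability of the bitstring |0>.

A full measurement returns |0> with probability 1/2.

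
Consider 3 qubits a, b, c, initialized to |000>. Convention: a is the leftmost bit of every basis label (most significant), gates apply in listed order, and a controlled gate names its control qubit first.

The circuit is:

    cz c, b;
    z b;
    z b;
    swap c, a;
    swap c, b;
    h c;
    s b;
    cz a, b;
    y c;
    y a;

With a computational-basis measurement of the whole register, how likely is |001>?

A full measurement returns |001> with probability 0.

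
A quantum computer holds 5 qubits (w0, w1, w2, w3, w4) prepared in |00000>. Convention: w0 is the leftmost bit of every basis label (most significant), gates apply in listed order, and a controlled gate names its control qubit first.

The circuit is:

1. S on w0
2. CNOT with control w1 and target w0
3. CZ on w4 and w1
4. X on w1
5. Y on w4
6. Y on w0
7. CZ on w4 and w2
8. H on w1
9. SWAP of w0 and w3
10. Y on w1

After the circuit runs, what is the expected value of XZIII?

In the final state, XZIII has expectation 0.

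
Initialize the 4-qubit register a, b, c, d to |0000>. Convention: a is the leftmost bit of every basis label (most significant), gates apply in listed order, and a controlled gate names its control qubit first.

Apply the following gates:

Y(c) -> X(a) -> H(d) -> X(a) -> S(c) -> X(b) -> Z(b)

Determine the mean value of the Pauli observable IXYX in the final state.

In the final state, IXYX has expectation 0.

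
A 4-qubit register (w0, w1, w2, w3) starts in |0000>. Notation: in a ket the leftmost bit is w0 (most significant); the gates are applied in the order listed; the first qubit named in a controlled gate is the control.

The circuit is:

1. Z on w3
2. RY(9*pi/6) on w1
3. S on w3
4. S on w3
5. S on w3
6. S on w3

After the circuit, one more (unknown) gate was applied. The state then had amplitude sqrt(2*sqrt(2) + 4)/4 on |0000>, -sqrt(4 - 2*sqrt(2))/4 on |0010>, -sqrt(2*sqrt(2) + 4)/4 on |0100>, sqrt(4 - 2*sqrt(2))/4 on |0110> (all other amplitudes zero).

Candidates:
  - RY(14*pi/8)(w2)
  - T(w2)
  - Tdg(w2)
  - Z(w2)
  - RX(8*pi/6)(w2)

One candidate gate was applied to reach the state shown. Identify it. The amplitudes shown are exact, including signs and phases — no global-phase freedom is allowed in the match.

The applied gate was RY(14*pi/8)(w2). Key observation: gates 3-6 undo each other exactly, leaving only the rest of the circuit to track.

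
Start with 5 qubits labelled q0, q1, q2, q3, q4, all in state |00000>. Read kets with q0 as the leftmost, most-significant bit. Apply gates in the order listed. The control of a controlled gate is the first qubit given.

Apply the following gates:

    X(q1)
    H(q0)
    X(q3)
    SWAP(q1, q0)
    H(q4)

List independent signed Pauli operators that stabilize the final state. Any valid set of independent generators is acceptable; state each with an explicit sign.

The final state is stabilized by the group generated by +IXIII, +IIIIX, -ZIIII, +IIZII, -IIIZI; other independent generating sets are equally valid.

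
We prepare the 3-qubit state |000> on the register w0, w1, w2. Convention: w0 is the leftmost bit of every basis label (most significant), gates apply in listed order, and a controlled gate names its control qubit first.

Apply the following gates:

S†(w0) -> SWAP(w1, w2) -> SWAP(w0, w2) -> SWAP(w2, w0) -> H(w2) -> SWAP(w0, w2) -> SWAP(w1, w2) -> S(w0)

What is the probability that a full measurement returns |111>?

A full measurement returns |111> with probability 0.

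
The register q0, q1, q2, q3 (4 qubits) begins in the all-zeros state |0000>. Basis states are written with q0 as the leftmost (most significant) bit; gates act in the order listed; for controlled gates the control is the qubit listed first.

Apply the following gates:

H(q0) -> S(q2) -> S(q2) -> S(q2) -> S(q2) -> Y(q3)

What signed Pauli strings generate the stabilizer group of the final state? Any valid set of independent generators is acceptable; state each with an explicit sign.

One valid set of independent stabilizer generators is +XIII, +IZII, +IIZI, -IIIZ (any independent generating set of the same group is equally correct).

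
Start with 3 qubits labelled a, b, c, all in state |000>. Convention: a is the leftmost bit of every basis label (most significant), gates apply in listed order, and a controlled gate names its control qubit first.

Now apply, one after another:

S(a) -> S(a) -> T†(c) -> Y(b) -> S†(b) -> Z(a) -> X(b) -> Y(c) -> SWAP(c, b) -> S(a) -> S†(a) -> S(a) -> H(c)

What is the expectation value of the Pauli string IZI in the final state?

The observable IZI averages to -1. Key observation: steps 10-11 multiply out to the identity, so the circuit reduces to the remaining gates.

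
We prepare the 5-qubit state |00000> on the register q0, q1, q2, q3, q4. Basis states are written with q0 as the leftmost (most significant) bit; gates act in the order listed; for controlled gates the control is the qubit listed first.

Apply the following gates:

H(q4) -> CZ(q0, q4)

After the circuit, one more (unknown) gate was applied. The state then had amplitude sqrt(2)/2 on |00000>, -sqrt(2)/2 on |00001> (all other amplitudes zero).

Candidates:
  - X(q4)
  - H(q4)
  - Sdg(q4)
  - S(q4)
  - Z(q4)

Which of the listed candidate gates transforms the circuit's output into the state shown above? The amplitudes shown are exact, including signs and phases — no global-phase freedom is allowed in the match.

The unique candidate consistent with the amplitudes is Z(q4).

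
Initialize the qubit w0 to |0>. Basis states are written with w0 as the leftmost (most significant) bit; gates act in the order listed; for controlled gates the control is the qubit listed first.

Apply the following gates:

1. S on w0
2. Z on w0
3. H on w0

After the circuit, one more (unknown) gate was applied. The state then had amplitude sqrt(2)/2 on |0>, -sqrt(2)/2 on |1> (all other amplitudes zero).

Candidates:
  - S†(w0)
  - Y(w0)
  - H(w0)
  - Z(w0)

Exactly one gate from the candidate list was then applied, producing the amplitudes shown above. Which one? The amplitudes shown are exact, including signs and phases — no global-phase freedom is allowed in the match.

It was Z(w0) that produced the state shown.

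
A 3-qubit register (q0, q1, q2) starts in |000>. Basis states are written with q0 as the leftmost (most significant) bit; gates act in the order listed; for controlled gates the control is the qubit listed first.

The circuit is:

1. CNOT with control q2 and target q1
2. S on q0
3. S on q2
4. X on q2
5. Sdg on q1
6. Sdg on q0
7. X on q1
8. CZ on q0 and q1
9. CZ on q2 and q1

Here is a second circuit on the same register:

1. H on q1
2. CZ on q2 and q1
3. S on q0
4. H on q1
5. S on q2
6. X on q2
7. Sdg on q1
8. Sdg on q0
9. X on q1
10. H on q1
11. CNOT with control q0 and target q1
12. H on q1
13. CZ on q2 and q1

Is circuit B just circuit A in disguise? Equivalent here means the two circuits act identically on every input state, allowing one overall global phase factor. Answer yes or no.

Yes: on every input state the two circuits agree up to one overall phase factor.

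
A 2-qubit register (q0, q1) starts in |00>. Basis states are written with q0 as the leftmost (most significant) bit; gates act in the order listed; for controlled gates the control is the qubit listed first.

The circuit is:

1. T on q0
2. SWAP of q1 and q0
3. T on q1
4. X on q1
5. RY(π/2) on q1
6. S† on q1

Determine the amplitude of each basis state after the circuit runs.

The resulting statevector has amplitude -sqrt(2)/2 on |00>, -sqrt(2)*I/2 on |01>, 0 on |10>, 0 on |11>.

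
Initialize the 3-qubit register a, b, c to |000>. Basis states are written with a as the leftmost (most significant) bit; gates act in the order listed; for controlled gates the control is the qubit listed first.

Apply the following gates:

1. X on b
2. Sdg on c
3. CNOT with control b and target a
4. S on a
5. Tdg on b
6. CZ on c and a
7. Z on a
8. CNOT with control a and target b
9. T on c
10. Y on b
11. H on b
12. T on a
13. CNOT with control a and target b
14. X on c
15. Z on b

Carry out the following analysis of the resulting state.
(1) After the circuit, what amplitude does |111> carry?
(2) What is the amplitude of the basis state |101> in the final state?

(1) The amplitude on |111> is -sqrt(2)/2.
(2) The final state's coefficient on |101> equals -sqrt(2)/2.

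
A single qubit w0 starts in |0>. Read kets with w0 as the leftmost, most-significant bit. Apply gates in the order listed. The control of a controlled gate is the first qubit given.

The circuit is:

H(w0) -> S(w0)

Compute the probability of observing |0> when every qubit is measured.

Outcome |0> occurs with probability 1/2.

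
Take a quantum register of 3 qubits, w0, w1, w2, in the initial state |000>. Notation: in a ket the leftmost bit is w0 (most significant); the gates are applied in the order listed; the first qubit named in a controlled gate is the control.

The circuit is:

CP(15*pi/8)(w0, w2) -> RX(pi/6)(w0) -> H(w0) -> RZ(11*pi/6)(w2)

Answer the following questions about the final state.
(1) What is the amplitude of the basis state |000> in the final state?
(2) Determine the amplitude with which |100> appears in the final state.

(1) The amplitude on |000> is -sqrt(2)/2.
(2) |100> carries amplitude (-sqrt(3) - 1 - sqrt(3)*I + I)*exp(I*pi/12)/4 in the final state.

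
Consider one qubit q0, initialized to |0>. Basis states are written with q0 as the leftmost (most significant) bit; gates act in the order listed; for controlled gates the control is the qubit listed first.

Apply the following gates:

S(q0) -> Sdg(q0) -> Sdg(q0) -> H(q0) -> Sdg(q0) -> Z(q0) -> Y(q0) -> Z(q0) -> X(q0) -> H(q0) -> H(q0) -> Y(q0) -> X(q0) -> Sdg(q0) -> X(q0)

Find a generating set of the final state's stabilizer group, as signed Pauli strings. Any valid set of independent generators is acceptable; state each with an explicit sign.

The stabilizer group can be generated by -X, among other valid generating sets.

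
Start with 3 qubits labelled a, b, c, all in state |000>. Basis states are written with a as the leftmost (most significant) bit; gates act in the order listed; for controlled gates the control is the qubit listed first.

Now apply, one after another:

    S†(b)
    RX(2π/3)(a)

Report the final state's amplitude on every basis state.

The resulting statevector has amplitude 1/2 on |000>, -sqrt(3)*I/2 on |100>, and 0 on every other basis state.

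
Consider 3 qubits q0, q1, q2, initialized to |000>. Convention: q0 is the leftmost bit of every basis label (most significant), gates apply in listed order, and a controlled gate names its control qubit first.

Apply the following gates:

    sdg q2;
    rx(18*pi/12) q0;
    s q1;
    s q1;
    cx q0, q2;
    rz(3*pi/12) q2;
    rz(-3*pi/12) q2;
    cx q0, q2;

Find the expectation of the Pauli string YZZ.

The observable YZZ averages to 1. Key observation: the block from step 5 through step 8 cancels to the identity and can be dropped.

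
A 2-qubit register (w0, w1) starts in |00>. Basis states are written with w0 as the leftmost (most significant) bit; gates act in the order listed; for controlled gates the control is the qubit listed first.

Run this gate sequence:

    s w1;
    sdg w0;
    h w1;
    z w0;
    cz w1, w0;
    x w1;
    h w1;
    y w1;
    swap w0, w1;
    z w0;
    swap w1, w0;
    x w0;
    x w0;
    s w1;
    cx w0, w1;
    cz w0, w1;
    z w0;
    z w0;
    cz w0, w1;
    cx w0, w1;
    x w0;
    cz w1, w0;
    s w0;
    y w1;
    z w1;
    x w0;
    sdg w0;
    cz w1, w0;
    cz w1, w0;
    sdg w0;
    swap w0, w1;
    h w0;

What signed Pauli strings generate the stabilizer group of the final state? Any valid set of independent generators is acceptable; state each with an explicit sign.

The final state is stabilized by the group generated by +XI, +IZ; other independent generating sets are equally valid.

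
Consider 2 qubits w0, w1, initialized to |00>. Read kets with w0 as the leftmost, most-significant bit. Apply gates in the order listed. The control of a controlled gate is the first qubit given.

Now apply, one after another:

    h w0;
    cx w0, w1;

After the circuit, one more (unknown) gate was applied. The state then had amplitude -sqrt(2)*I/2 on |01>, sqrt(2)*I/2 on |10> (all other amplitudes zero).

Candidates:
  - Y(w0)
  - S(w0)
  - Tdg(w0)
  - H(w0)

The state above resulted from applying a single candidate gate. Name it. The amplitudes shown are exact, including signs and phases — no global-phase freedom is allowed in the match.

The applied gate was Y(w0).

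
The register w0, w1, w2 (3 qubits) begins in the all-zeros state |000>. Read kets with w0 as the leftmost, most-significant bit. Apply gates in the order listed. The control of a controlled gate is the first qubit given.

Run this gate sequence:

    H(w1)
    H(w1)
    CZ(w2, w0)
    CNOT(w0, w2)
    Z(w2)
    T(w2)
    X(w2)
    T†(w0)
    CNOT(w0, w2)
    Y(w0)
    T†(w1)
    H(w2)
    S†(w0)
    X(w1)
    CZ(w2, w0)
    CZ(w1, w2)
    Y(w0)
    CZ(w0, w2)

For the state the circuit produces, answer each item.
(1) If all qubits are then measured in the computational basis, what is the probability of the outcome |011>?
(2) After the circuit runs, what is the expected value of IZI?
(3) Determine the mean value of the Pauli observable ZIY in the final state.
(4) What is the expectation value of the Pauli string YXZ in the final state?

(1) The probability of measuring |011> is 1/2. Key observation: gates 1-2 undo each other exactly, leaving only the rest of the circuit to track.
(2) The expectation value of IZI is -1.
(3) In the final state, ZIY has expectation 0.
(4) In the final state, YXZ has expectation 0.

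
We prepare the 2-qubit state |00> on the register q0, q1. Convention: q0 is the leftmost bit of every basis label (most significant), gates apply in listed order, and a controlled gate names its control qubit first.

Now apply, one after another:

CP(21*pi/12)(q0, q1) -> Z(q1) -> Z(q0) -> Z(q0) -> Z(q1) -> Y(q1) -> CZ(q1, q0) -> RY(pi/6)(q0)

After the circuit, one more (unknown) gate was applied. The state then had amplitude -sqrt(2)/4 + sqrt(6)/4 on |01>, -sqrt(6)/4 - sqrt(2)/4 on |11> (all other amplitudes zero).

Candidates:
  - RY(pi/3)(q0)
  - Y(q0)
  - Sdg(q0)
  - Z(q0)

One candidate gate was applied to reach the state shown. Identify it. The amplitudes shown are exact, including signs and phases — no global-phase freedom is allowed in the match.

The applied gate was Y(q0). Key observation: steps 2-5 multiply out to the identity, so the circuit reduces to the remaining gates.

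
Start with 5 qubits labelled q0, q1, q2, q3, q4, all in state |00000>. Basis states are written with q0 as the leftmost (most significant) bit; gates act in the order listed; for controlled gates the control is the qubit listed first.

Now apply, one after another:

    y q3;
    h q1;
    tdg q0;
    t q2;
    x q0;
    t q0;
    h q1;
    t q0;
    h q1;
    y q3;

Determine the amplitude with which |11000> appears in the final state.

|11000> carries amplitude sqrt(2)*I/2 in the final state.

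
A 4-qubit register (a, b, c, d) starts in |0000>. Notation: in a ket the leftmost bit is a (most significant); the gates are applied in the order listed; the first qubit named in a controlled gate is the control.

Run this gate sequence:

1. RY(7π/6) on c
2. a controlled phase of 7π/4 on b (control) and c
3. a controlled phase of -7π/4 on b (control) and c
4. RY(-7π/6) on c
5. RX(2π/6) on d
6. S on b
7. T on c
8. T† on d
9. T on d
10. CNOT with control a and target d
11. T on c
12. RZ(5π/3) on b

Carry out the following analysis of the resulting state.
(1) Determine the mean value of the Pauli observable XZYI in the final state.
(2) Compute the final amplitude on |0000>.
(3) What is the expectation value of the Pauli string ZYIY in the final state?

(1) In the final state, XZYI has expectation 0. Key observation: steps 1-4 multiply out to the identity, so the circuit reduces to the remaining gates.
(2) |0000> carries amplitude -sqrt(3)*exp(I*pi/6)/2 in the final state.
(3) The observable ZYIY averages to 0.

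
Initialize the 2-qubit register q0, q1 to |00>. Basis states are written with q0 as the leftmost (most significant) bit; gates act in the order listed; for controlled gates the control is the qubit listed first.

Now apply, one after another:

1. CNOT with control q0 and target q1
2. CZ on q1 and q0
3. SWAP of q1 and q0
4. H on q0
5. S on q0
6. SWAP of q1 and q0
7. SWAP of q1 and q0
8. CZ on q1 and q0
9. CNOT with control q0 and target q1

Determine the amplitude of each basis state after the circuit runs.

After the circuit, the state carries amplitude sqrt(2)/2 on |00>, 0 on |01>, 0 on |10>, sqrt(2)*I/2 on |11>.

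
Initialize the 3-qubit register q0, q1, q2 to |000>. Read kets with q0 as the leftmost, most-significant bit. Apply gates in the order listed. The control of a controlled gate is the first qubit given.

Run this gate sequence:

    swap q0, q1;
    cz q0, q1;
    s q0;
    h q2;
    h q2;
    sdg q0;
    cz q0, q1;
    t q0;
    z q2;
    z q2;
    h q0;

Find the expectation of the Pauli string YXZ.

The observable YXZ averages to 0. Key observation: steps 2-7 multiply out to the identity, so the circuit reduces to the remaining gates.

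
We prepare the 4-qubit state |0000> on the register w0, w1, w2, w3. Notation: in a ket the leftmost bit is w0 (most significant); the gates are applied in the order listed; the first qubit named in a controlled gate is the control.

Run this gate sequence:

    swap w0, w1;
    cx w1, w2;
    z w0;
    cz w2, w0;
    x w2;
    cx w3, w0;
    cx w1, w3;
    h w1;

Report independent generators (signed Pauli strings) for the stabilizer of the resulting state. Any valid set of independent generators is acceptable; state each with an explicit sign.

The stabilizer group can be generated by +IXII, +ZIII, -IIZI, +IIIZ, among other valid generating sets.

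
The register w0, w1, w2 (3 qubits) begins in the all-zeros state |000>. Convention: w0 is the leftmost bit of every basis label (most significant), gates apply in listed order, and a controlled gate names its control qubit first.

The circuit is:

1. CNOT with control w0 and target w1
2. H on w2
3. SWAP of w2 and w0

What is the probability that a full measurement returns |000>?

Outcome |000> occurs with probability 1/2.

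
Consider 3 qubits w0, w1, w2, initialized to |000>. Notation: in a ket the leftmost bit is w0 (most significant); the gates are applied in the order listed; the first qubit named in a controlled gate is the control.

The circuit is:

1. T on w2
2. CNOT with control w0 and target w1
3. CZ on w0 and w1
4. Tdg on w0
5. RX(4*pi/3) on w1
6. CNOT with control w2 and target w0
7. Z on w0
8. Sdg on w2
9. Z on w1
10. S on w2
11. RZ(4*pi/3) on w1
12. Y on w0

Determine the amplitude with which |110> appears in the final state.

|110> carries amplitude -sqrt(3)*exp(2*I*pi/3)/2 in the final state.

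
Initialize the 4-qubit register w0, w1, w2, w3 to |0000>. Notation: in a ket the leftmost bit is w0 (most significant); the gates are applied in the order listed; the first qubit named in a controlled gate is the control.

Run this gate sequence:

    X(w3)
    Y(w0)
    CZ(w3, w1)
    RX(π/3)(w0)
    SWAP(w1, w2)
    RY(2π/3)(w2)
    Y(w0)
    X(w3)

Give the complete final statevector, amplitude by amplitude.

The final amplitudes are sqrt(3)/4 on |0000>, 3/4 on |0010>, I/4 on |1000>, sqrt(3)*I/4 on |1010>, and 0 on every other basis state.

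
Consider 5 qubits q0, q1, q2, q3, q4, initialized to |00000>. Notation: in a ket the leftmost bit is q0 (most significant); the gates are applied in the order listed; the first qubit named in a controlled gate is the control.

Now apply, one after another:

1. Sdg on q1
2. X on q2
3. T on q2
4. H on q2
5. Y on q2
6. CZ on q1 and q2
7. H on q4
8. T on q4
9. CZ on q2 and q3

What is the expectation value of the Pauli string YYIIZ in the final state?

The expectation value of YYIIZ is 0.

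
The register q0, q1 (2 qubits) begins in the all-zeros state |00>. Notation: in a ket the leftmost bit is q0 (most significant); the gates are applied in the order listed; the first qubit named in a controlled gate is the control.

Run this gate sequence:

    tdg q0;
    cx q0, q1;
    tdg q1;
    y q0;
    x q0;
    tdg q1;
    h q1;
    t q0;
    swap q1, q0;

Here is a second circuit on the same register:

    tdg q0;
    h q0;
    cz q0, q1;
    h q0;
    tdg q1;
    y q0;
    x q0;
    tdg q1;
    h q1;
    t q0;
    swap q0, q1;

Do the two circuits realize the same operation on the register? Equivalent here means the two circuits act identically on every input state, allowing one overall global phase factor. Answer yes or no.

No: there is an input state on which the two circuits produce genuinely different outputs (not merely differing by a phase).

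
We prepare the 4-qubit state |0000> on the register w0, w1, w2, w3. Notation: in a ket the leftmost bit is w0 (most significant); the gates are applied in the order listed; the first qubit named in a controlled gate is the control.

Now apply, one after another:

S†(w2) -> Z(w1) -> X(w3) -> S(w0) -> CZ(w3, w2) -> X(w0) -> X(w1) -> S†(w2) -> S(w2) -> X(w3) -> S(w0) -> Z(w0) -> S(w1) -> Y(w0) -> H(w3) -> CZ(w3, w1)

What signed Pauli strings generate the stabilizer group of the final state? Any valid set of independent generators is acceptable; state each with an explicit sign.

One valid set of independent stabilizer generators is -IIIX, +ZIII, -IZII, +IIZI (any independent generating set of the same group is equally correct).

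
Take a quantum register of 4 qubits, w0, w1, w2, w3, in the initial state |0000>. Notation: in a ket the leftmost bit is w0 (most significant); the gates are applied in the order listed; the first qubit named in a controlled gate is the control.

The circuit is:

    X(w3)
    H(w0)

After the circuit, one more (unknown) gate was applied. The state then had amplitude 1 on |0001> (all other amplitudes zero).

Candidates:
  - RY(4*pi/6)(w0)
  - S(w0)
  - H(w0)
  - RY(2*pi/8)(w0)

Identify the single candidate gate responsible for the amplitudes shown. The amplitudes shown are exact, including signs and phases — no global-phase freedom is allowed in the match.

It was H(w0) that produced the state shown.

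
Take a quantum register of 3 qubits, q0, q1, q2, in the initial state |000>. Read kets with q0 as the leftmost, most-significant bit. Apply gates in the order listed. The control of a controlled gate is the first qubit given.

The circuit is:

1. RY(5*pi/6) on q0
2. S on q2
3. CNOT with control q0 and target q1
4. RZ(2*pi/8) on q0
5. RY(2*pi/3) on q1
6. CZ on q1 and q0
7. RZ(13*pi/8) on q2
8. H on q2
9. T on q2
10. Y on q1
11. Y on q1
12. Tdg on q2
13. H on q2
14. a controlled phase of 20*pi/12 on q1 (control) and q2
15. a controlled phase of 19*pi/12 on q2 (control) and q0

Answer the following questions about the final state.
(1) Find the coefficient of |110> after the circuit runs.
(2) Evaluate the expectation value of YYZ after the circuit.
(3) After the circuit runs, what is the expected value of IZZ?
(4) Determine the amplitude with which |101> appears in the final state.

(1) The final state's coefficient on |110> equals (sqrt(2) + sqrt(6))*exp(5*I*pi/16)/8. Key observation: the block from step 8 through step 13 cancels to the identity and can be dropped.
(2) In the final state, YYZ has expectation -sqrt(2)/8.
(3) The observable IZZ averages to sqrt(3)/4.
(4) The final state's coefficient on |101> equals 0.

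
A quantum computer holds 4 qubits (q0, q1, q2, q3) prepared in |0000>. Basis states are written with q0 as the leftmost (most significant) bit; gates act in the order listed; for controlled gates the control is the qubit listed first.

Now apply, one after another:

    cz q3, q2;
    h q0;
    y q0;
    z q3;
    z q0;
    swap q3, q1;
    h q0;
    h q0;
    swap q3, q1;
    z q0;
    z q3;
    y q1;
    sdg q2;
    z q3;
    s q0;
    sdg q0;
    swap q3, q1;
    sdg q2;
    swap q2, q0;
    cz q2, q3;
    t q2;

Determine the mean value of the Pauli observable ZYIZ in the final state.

In the final state, ZYIZ has expectation 0. Key observation: steps 4-11 multiply out to the identity, so the circuit reduces to the remaining gates.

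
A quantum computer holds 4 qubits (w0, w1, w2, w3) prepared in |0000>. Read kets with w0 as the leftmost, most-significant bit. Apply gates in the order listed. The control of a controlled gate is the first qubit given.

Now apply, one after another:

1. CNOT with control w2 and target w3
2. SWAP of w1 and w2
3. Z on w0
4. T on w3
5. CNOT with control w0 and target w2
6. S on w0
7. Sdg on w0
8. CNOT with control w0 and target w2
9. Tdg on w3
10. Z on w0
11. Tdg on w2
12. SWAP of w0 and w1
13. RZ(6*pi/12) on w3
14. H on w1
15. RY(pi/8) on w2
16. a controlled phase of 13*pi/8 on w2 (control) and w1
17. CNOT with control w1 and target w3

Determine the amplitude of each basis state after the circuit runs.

The final amplitudes are -sqrt(2)*exp(3*I*pi/4)*cos(pi/16)/2 on |0000>, -sqrt(2)*exp(3*I*pi/4)*sin(pi/16)/2 on |0010>, -sqrt(2)*exp(3*I*pi/4)*cos(pi/16)/2 on |0101>, -sqrt(2)*exp(3*I*pi/8)*sin(pi/16)/2 on |0111>, and 0 on every other basis state.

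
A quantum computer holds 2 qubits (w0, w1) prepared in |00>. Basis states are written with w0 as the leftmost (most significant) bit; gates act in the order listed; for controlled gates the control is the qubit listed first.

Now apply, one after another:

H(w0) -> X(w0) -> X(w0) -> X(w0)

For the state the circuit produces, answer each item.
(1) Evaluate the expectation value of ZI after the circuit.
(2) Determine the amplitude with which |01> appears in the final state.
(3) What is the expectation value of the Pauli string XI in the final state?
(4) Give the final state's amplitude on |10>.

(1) In the final state, ZI has expectation 0. Key observation: the block from step 3 through step 4 cancels to the identity and can be dropped.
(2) The amplitude on |01> is 0.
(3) The observable XI averages to 1.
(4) |10> carries amplitude sqrt(2)/2 in the final state.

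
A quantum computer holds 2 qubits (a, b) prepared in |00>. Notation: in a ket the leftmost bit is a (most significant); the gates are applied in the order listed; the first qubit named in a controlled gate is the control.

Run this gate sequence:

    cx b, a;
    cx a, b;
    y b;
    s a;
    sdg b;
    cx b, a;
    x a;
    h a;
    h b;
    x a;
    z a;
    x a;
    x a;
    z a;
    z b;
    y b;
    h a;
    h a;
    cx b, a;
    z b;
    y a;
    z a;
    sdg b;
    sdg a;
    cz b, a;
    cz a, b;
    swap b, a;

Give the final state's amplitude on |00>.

|00> carries amplitude -1/2 in the final state.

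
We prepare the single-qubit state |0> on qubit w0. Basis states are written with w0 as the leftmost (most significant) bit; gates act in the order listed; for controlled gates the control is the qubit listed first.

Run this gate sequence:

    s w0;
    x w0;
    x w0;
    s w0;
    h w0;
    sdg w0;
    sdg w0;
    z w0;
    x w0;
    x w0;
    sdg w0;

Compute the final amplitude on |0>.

The amplitude on |0> is sqrt(2)/2.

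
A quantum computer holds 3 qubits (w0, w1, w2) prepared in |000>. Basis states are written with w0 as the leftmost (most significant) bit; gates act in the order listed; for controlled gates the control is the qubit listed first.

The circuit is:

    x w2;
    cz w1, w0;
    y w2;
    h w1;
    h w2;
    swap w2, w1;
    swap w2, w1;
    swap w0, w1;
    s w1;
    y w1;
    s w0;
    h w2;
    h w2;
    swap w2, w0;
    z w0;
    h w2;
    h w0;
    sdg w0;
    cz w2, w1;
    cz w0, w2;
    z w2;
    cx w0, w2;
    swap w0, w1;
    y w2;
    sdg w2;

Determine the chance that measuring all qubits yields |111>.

A full measurement returns |111> with probability 1/2.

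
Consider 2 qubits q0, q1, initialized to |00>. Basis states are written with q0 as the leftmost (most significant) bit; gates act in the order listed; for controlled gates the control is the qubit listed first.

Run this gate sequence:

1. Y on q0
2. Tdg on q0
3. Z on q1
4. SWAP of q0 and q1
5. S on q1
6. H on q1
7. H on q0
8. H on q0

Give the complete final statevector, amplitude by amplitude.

After the circuit, the state carries amplitude sqrt(2)*exp(3*I*pi/4)/2 on |00>, -sqrt(2)*exp(3*I*pi/4)/2 on |01>, 0 on |10>, 0 on |11>. Key observation: steps 7-8 multiply out to the identity, so the circuit reduces to the remaining gates.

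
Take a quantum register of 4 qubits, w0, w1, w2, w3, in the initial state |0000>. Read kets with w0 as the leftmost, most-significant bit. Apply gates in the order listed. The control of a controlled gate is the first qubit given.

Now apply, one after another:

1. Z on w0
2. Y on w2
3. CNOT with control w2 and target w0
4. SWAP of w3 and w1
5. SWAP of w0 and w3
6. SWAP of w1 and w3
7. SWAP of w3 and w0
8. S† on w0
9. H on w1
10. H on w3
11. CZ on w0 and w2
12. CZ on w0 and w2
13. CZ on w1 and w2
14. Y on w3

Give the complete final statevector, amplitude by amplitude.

The final amplitudes are 1/2 on |0010>, -1/2 on |0011>, 1/2 on |0110>, -1/2 on |0111>, and 0 on every other basis state.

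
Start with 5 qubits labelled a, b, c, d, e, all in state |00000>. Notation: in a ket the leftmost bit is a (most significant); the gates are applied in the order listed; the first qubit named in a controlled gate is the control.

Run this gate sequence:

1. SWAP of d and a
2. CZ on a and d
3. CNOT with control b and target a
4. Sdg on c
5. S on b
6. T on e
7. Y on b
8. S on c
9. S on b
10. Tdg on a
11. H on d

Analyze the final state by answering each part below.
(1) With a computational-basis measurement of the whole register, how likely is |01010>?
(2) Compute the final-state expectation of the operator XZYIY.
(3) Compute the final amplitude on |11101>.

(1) A full measurement returns |01010> with probability 1/2.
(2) In the final state, XZYIY has expectation 0.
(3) The final state's coefficient on |11101> equals 0.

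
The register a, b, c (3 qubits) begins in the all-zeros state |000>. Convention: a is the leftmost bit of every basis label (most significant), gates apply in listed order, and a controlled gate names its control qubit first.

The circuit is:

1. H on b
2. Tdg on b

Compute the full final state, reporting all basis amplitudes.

The final amplitudes are sqrt(2)/2 on |000>, -sqrt(2)*exp(3*I*pi/4)/2 on |010>, and 0 on every other basis state.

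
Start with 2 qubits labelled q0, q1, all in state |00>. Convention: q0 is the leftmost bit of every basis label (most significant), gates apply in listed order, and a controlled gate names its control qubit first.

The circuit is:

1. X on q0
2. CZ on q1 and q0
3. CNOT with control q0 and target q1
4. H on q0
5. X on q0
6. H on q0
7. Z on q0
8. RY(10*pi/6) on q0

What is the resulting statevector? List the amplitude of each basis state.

The resulting statevector has amplitude 0 on |00>, -1/2 on |01>, 0 on |10>, -sqrt(3)/2 on |11>. Key observation: steps 4-7 multiply out to the identity, so the circuit reduces to the remaining gates.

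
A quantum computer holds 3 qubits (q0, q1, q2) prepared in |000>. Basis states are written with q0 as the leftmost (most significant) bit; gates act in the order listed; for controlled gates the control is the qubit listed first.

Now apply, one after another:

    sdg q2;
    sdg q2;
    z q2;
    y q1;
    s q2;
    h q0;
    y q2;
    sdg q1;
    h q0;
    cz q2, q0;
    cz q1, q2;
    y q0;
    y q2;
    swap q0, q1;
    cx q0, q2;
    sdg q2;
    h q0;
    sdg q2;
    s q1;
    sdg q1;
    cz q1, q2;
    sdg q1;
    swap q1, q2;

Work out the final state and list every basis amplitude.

After the circuit, the state carries amplitude -sqrt(2)/2 on |011>, sqrt(2)/2 on |111>, and 0 on every other basis state. Key observation: gates 19-20 undo each other exactly, leaving only the rest of the circuit to track.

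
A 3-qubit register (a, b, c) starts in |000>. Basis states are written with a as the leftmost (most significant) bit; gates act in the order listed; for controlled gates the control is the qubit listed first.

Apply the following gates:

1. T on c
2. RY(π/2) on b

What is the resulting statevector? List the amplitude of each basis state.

The resulting statevector has amplitude sqrt(2)/2 on |000>, sqrt(2)/2 on |010>, and 0 on every other basis state.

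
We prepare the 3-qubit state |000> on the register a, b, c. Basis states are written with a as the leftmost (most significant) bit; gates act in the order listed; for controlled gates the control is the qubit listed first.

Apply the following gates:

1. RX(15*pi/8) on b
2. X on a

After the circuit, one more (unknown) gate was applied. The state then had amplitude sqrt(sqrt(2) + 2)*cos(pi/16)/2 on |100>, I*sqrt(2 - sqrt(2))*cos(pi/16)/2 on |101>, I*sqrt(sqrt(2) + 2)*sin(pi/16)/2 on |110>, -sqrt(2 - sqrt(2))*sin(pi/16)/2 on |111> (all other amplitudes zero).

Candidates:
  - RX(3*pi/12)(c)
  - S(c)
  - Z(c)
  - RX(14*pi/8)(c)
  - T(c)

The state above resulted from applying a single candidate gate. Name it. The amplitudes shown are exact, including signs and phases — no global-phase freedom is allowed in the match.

The unique candidate consistent with the amplitudes is RX(14*pi/8)(c).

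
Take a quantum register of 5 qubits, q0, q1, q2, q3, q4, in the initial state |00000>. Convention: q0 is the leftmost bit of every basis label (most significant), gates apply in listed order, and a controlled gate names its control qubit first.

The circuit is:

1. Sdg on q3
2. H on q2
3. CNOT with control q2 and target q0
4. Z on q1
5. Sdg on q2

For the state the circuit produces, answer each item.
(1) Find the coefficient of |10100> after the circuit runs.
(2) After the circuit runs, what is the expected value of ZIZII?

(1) The final state's coefficient on |10100> equals -sqrt(2)*I/2.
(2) The observable ZIZII averages to 1.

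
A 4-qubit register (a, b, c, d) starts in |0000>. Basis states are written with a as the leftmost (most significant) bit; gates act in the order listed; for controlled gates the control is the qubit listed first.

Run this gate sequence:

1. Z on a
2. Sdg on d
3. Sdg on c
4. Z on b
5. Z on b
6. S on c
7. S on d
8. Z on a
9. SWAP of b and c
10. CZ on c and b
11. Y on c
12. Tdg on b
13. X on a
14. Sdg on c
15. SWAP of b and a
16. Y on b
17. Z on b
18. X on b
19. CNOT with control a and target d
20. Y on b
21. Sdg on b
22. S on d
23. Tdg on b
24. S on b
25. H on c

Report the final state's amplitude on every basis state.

After the circuit, the state carries amplitude -sqrt(2)/2 on |0000>, sqrt(2)/2 on |0010>, and 0 on every other basis state.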